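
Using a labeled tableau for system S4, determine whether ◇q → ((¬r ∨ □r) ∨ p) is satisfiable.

1. ◇q → ((¬r ∨ □r) ∨ p), 0
2. (¬r ∨ □r) ∨ p, 0
3. p, 0
Accessibility: 0R0

Yes, satisfiable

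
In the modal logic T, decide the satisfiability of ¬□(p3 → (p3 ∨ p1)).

1. ¬□(p3 → (p3 ∨ p1)), w0
2. ¬(p3 → (p3 ∨ p1)), w1
3. p3, w1
4. ¬(p3 ∨ p1), w1
5. ¬p3, w1
6. ¬p1, w1
Accessibility: w0Rw0, w0Rw1, w1Rw1
Branch closes: p3 and ¬p3 both at w1.
(One branch shown.) All branches close.

Unsatisfiable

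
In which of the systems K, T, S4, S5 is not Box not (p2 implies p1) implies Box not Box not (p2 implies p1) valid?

S5-tableau for the negation not (not Box not (p2 implies p1) implies Box not Box not (p2 implies p1)):
1. not (not Box not (p2 implies p1) implies Box not Box not (p2 implies p1)), 0
2. not Box not (p2 implies p1), 0
3. not Box not Box not (p2 implies p1), 0
4. p2 implies p1, 1
5. p1, 1
6. Box not (p2 implies p1), 2
7. not (p2 implies p1), 0
8. p2, 0
9. not p1, 0
10. not (p2 implies p1), 1
11. p2, 1
12. not p1, 1
Accessibility: 0R0, 0R1, 0R2, 1R0, 1R1, 1R2, 2R0, 2R1, 2R2
Branch closes: p1 and not p1 both at 1.
Every branch closes (one shown): valid in S5.
S4-tableau for the negation not (not Box not (p2 implies p1) implies Box not Box not (p2 implies p1)):
1. not (not Box not (p2 implies p1) implies Box not Box not (p2 implies p1)), 0
2. not Box not (p2 implies p1), 0
3. not Box not Box not (p2 implies p1), 0
4. p2 implies p1, 1
5. p1, 1
6. Box not (p2 implies p1), 2
7. not (p2 implies p1), 2
8. p2, 2
9. not p1, 2
Accessibility: 0R0, 0R1, 0R2, 1R1, 2R2
Complete open branch: countermodel on an S4-frame, so not valid in S4, nor in K, T (the same frame is also a K-frame and a T-frame).

S5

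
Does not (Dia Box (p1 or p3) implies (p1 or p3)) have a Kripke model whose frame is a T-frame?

1. not (Dia Box (p1 or p3) implies (p1 or p3)), u
2. Dia Box (p1 or p3), u
3. not (p1 or p3), u
4. not p1, u
5. not p3, u
6. Box (p1 or p3), v
7. p1 or p3, v
8. p3, v
Accessibility: uRu, uRv, vRv

Satisfiable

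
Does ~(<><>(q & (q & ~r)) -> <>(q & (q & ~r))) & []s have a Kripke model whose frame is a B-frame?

Yes, satisfiable

1. ~(<><>(q & (q & ~r)) -> <>(q & (q & ~r))) & []s, u
2. ~(<><>(q & (q & ~r)) -> <>(q & (q & ~r))), u
3. []s, u
4. <><>(q & (q & ~r)), u
5. ~<>(q & (q & ~r)), u
6. s, u
7. ~(q & (q & ~r)), u
8. ~(q & ~r), u
9. r, u
10. <>(q & (q & ~r)), v
11. s, v
12. ~(q & (q & ~r)), v
13. ~(q & ~r), v
14. r, v
15. q & (q & ~r), w
16. q, w
17. q & ~r, w
18. ~r, w
Accessibility: uRu, uRv, vRu, vRv, vRw, wRv, wRw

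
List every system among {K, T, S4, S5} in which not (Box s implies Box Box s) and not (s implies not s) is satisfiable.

K, T

T-tableau for the formula:
1. not (Box s implies Box Box s) and not (s implies not s), w0
2. not (Box s implies Box Box s), w0   [and-rule on 1]
3. not (s implies not s), w0   [and-rule on 1]
4. Box s, w0   [neg-implies-rule on 2]
5. not Box Box s, w0   [neg-implies-rule on 2]
6. s, w0   [neg-implies-rule on 3]
7. not Box s, w1   [neg-Box-rule on 5: fresh world w1, w0Rw1]
8. s, w1   [Box-rule on 4 via w0Rw1]
9. not s, w2   [neg-Box-rule on 7: fresh world w2, w1Rw2]
Accessibility: w0Rw0, w0Rw1, w1Rw1, w1Rw2, w2Rw2
Complete open branch: satisfiable in T, hence also in K (this T-model is also a K-model).
S4-tableau for the formula:
1. not (Box s implies Box Box s) and not (s implies not s), w0
2. not (Box s implies Box Box s), w0   [and-rule on 1]
3. not (s implies not s), w0   [and-rule on 1]
4. Box s, w0   [neg-implies-rule on 2]
5. not Box Box s, w0   [neg-implies-rule on 2]
6. s, w0   [neg-implies-rule on 3]
7. not Box s, w1   [neg-Box-rule on 5: fresh world w1, w0Rw1]
8. s, w1   [Box-rule on 4 via w0Rw1]
9. not s, w2   [neg-Box-rule on 7: fresh world w2, w1Rw2]
10. s, w2   [Box-rule on 4 via w0Rw2]
Accessibility: w0Rw0, w0Rw1, w0Rw2, w1Rw1, w1Rw2, w2Rw2
Branch closes: s and not s both at w2.
Every branch closes (one shown): unsatisfiable in S4, hence also in S5 (every S5-frame is an S4-frame).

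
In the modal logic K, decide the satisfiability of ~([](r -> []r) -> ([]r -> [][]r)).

1. ~([](r -> []r) -> ([]r -> [][]r)), w0
2. [](r -> []r), w0
3. ~([]r -> [][]r), w0
4. []r, w0
5. ~[][]r, w0
6. ~[]r, w1
7. r -> []r, w1
8. r, w1
9. []r, w1
10. ~r, w2
11. r, w2
Accessibility: w0Rw1, w1Rw2
Branch closes: r and ~r both at w2.
All branches of the tableau close; one closing branch shown above.

Unsatisfiable (every branch closes)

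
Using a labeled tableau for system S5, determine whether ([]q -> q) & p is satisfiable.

1. ([]q -> q) & p, 0
2. []q -> q, 0   [&-rule on 1]
3. p, 0   [&-rule on 1]
4. q, 0   [->-rule on 2 (branches; this branch)]
Accessibility: 0R0

Satisfiable (open branch found)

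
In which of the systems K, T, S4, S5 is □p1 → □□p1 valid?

S4, S5

T-tableau for the negation ¬(□p1 → □□p1):
1. ¬(□p1 → □□p1), 0
2. □p1, 0
3. ¬□□p1, 0
4. p1, 0
5. ¬□p1, 1
6. p1, 1
7. ¬p1, 2
Accessibility: 0R0, 0R1, 1R1, 1R2, 2R2
Complete open branch: countermodel on a T-frame, so not valid in T, nor in K (the same frame is also a K-frame).
S4-tableau for the negation ¬(□p1 → □□p1):
1. ¬(□p1 → □□p1), 0
2. □p1, 0
3. ¬□□p1, 0
4. p1, 0
5. ¬□p1, 1
6. p1, 1
7. ¬p1, 2
8. p1, 2
Accessibility: 0R0, 0R1, 0R2, 1R1, 1R2, 2R2
Branch closes: p1 and ¬p1 both at 2.
Every branch closes (one shown): valid in S4, hence also in S5 (every theorem of S4 is a theorem of S5).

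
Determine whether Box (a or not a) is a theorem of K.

Yes, valid

Tableau for the negation not Box (a or not a):
1. not Box (a or not a), w0
2. not (a or not a), w1
3. not a, w1
4. a, w1
Accessibility: w0Rw1
Branch closes: a and not a both at w1.
All branches of the negation close; one closing branch shown above.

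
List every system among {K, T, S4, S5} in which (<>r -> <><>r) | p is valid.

K-tableau for the negation ~((<>r -> <><>r) | p):
1. ~((<>r -> <><>r) | p), u
2. ~(<>r -> <><>r), u
3. ~p, u
4. <>r, u
5. ~<><>r, u
6. r, v
7. ~<>r, v
Accessibility: uRv
Complete open branch: countermodel on a K-frame, so not valid in K.
T-tableau for the negation ~((<>r -> <><>r) | p):
1. ~((<>r -> <><>r) | p), u
2. ~(<>r -> <><>r), u
3. ~p, u
4. <>r, u
5. ~<><>r, u
6. ~<>r, u
7. ~r, u
8. r, v
9. ~<>r, v
10. ~r, v
Accessibility: uRu, uRv, vRv
Branch closes: r and ~r both at v.
Every branch closes (one shown): valid in T, hence also in S4, S5 (every theorem of T is a theorem of S4 and S5).

T, S4, S5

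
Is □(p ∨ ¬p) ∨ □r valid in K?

Valid

Tableau for the negation ¬(□(p ∨ ¬p) ∨ □r):
1. ¬(□(p ∨ ¬p) ∨ □r), 0
2. ¬□(p ∨ ¬p), 0   [¬∨-rule on 1]
3. ¬□r, 0   [¬∨-rule on 1]
4. ¬(p ∨ ¬p), 1   [¬□-rule on 2: fresh world 1, 0R1]
5. ¬p, 1   [¬∨-rule on 4]
6. p, 1   [¬∨-rule on 4]
Accessibility: 0R1
Branch closes: p and ¬p both at 1.
Every branch of the negation's tableau closes; the branch above is one of them.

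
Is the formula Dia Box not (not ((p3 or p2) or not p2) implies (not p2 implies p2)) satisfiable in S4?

1. Dia Box not (not ((p3 or p2) or not p2) implies (not p2 implies p2)), w0
2. Box not (not ((p3 or p2) or not p2) implies (not p2 implies p2)), w1
3. not (not ((p3 or p2) or not p2) implies (not p2 implies p2)), w1
4. not ((p3 or p2) or not p2), w1
5. not (not p2 implies p2), w1
6. not (p3 or p2), w1
7. p2, w1
8. not p2, w1
Accessibility: w0Rw0, w0Rw1, w1Rw1
Branch closes: p2 and not p2 both at w1.
All branches of the tableau close; one closing branch shown above.

Unsatisfiable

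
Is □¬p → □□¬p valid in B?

No, not valid

Tableau for the negation ¬(□¬p → □□¬p):
1. ¬(□¬p → □□¬p), u
2. □¬p, u
3. ¬□□¬p, u
4. ¬p, u
5. ¬□¬p, v
6. ¬p, v
7. p, w
Accessibility: uRu, uRv, vRu, vRv, vRw, wRv, wRw
The negation has an open branch (countermodel exists).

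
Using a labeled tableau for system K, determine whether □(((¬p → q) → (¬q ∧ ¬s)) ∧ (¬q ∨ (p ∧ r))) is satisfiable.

Satisfiable

1. □(((¬p → q) → (¬q ∧ ¬s)) ∧ (¬q ∨ (p ∧ r))), w0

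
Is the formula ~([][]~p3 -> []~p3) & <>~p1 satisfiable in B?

1. ~([][]~p3 -> []~p3) & <>~p1, 0
2. ~([][]~p3 -> []~p3), 0
3. <>~p1, 0
4. [][]~p3, 0
5. ~[]~p3, 0
6. []~p3, 0
7. ~p3, 0
8. ~p1, 1
9. []~p3, 1
10. ~p3, 1
11. p3, 2
12. []~p3, 2
13. ~p3, 2
Accessibility: 0R0, 0R1, 0R2, 1R0, 1R1, 2R0, 2R2
Branch closes: p3 and ~p3 both at 2.
Every branch closes; the branch above is one of them.

Unsatisfiable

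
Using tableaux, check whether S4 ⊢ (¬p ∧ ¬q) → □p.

Tableau for the negation ¬((¬p ∧ ¬q) → □p):
1. ¬((¬p ∧ ¬q) → □p), w0
2. ¬p ∧ ¬q, w0   [¬→-rule on 1]
3. ¬□p, w0   [¬→-rule on 1]
4. ¬p, w0   [∧-rule on 2]
5. ¬q, w0   [∧-rule on 2]
6. ¬p, w1   [¬□-rule on 3: fresh world w1, w0Rw1]
Accessibility: w0Rw0, w0Rw1, w1Rw1
The negation has an open branch (countermodel exists).

Not valid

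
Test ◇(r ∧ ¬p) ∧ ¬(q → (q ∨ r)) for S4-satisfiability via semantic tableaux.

Unsatisfiable (every branch closes)

1. ◇(r ∧ ¬p) ∧ ¬(q → (q ∨ r)), 0
2. ◇(r ∧ ¬p), 0   [∧-rule on 1]
3. ¬(q → (q ∨ r)), 0   [∧-rule on 1]
4. q, 0   [¬→-rule on 3]
5. ¬(q ∨ r), 0   [¬→-rule on 3]
6. ¬q, 0   [¬∨-rule on 5]
7. ¬r, 0   [¬∨-rule on 5]
Accessibility: 0R0
Branch closes: q and ¬q both at 0.
All branches of the tableau close; one closing branch shown above.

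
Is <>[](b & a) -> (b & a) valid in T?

Invalid (countermodel exists)

Tableau for the negation ~(<>[](b & a) -> (b & a)):
1. ~(<>[](b & a) -> (b & a)), w0
2. <>[](b & a), w0   [~->-rule on 1]
3. ~(b & a), w0   [~->-rule on 1]
4. ~a, w0   [~&-rule on 3 (branches; this branch)]
5. [](b & a), w1   [<>-rule on 2: fresh world w1, w0Rw1]
6. b & a, w1   [[]-rule on 5 via w1Rw1]
7. b, w1   [&-rule on 6]
8. a, w1   [&-rule on 6]
Accessibility: w0Rw0, w0Rw1, w1Rw1
The negation has an open branch (countermodel exists).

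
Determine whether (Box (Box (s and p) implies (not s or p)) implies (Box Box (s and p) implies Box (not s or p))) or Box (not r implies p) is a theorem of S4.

Valid in S4

Tableau for the negation not ((Box (Box (s and p) implies (not s or p)) implies (Box Box (s and p) implies Box (not s or p))) or Box (not r implies p)):
1. not ((Box (Box (s and p) implies (not s or p)) implies (Box Box (s and p) implies Box (not s or p))) or Box (not r implies p)), w0
2. not (Box (Box (s and p) implies (not s or p)) implies (Box Box (s and p) implies Box (not s or p))), w0
3. not Box (not r implies p), w0
4. Box (Box (s and p) implies (not s or p)), w0
5. not (Box Box (s and p) implies Box (not s or p)), w0
6. Box Box (s and p), w0
7. not Box (not s or p), w0
8. Box (s and p) implies (not s or p), w0
9. Box (s and p), w0
10. s and p, w0
11. s, w0
12. p, w0
13. not s or p, w0
14. not (not r implies p), w1
15. not r, w1
16. not p, w1
17. Box (s and p) implies (not s or p), w1
18. Box (s and p), w1
19. s and p, w1
20. s, w1
21. p, w1
Accessibility: w0Rw0, w0Rw1, w1Rw1
Branch closes: p and not p both at w1.
Every branch of the negation's tableau closes; the branch above is one of them.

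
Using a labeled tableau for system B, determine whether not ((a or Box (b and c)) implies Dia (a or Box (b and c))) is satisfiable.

No, unsatisfiable

1. not ((a or Box (b and c)) implies Dia (a or Box (b and c))), w0
2. a or Box (b and c), w0
3. not Dia (a or Box (b and c)), w0
4. not (a or Box (b and c)), w0
5. not a, w0
6. not Box (b and c), w0
7. Box (b and c), w0
8. b and c, w0
9. b, w0
10. c, w0
11. not (b and c), w1
12. not (a or Box (b and c)), w1
13. not a, w1
14. not Box (b and c), w1
15. b and c, w1
16. b, w1
17. c, w1
18. not c, w1
Accessibility: w0Rw0, w0Rw1, w1Rw0, w1Rw1
Branch closes: c and not c both at w1.
Every branch closes; the branch above is one of them.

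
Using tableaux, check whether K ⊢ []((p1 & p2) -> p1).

Valid in K

Tableau for the negation ~[]((p1 & p2) -> p1):
1. ~[]((p1 & p2) -> p1), 0
2. ~((p1 & p2) -> p1), 1   [~[]-rule on 1: fresh world 1, 0R1]
3. p1 & p2, 1   [~->-rule on 2]
4. ~p1, 1   [~->-rule on 2]
5. p1, 1   [&-rule on 3]
6. p2, 1   [&-rule on 3]
Accessibility: 0R1
Branch closes: p1 and ~p1 both at 1.
Every branch of the negation's tableau closes; the branch above is one of them.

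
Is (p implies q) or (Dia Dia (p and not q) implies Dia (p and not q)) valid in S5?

Valid in S5

Tableau for the negation not ((p implies q) or (Dia Dia (p and not q) implies Dia (p and not q))):
1. not ((p implies q) or (Dia Dia (p and not q) implies Dia (p and not q))), 0
2. not (p implies q), 0
3. not (Dia Dia (p and not q) implies Dia (p and not q)), 0
4. p, 0
5. not q, 0
6. Dia Dia (p and not q), 0
7. not Dia (p and not q), 0
8. not (p and not q), 0
9. q, 0
Accessibility: 0R0
Branch closes: q and not q both at 0.
Every branch of the negation's tableau closes; the branch above is one of them.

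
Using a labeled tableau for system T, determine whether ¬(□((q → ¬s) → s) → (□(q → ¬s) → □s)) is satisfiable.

1. ¬(□((q → ¬s) → s) → (□(q → ¬s) → □s)), 0
2. □((q → ¬s) → s), 0
3. ¬(□(q → ¬s) → □s), 0
4. □(q → ¬s), 0
5. ¬□s, 0
6. (q → ¬s) → s, 0
7. q → ¬s, 0
8. s, 0
9. ¬q, 0
10. ¬s, 1
11. (q → ¬s) → s, 1
12. q → ¬s, 1
13. ¬(q → ¬s), 1
14. q, 1
15. s, 1
Accessibility: 0R0, 0R1, 1R1
Branch closes: s and ¬s both at 1.
Every branch closes; the branch above is one of them.

No, unsatisfiable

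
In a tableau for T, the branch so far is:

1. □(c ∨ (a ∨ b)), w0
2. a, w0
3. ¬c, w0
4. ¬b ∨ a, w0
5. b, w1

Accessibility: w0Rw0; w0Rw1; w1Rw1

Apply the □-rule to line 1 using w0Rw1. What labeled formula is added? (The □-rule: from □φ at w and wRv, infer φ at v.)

c ∨ (a ∨ b), w1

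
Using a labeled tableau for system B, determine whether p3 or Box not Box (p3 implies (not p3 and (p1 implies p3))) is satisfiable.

Satisfiable

1. p3 or Box not Box (p3 implies (not p3 and (p1 implies p3))), u
2. Box not Box (p3 implies (not p3 and (p1 implies p3))), u
3. not Box (p3 implies (not p3 and (p1 implies p3))), u
4. not (p3 implies (not p3 and (p1 implies p3))), v
5. p3, v
6. not (not p3 and (p1 implies p3)), v
7. not Box (p3 implies (not p3 and (p1 implies p3))), v
8. not (p3 implies (not p3 and (p1 implies p3))), w
9. p3, w
10. not (not p3 and (p1 implies p3)), w
Accessibility: uRu, uRv, vRu, vRv, vRw, wRv, wRw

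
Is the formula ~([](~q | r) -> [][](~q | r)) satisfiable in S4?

1. ~([](~q | r) -> [][](~q | r)), w0
2. [](~q | r), w0
3. ~[][](~q | r), w0
4. ~q | r, w0
5. r, w0
6. ~[](~q | r), w1
7. ~q | r, w1
8. r, w1
9. ~(~q | r), w2
10. q, w2
11. ~r, w2
12. ~q | r, w2
13. r, w2
Accessibility: w0Rw0, w0Rw1, w0Rw2, w1Rw1, w1Rw2, w2Rw2
Branch closes: r and ~r both at w2.
Every branch closes; the branch above is one of them.

No, unsatisfiable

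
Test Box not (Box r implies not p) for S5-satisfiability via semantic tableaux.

1. Box not (Box r implies not p), u
2. not (Box r implies not p), u   [Box-rule on 1 via uRu]
3. Box r, u   [neg-implies-rule on 2]
4. p, u   [neg-implies-rule on 2]
5. r, u   [Box-rule on 3 via uRu]
Accessibility: uRu

Satisfiable (open branch found)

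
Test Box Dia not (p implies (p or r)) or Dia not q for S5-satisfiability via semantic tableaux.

Satisfiable (open branch found)

1. Box Dia not (p implies (p or r)) or Dia not q, 0
2. Dia not q, 0   [or-rule on 1 (branches; this branch)]
3. not q, 1   [Dia-rule on 2: fresh world 1, 0R1]
Accessibility: 0R0, 0R1, 1R0, 1R1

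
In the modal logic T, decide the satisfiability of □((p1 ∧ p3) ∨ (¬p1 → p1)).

Yes, satisfiable

1. □((p1 ∧ p3) ∨ (¬p1 → p1)), 0
2. (p1 ∧ p3) ∨ (¬p1 → p1), 0
3. ¬p1 → p1, 0
4. p1, 0
Accessibility: 0R0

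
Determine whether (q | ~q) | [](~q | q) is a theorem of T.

Tableau for the negation ~((q | ~q) | [](~q | q)):
1. ~((q | ~q) | [](~q | q)), u
2. ~(q | ~q), u
3. ~[](~q | q), u
4. ~q, u
5. q, u
Accessibility: uRu
Branch closes: q and ~q both at u.
All branches of the negation close; one closing branch shown above.

Yes, valid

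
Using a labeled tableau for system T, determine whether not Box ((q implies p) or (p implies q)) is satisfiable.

1. not Box ((q implies p) or (p implies q)), 0
2. not ((q implies p) or (p implies q)), 1
3. not (q implies p), 1
4. not (p implies q), 1
5. q, 1
6. not p, 1
7. p, 1
8. not q, 1
Accessibility: 0R0, 0R1, 1R1
Branch closes: p and not p both at 1.
(One branch shown.) All branches close.

No, unsatisfiable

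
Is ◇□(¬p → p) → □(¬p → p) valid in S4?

Tableau for the negation ¬(◇□(¬p → p) → □(¬p → p)):
1. ¬(◇□(¬p → p) → □(¬p → p)), u
2. ◇□(¬p → p), u
3. ¬□(¬p → p), u
4. □(¬p → p), v
5. ¬p → p, v
6. p, v
7. ¬(¬p → p), w
8. ¬p, w
Accessibility: uRu, uRv, uRw, vRv, wRw
The negation has an open branch (countermodel exists).

No, not valid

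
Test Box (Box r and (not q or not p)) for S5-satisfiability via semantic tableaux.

1. Box (Box r and (not q or not p)), u
2. Box r and (not q or not p), u
3. Box r, u
4. not q or not p, u
5. r, u
6. not p, u
Accessibility: uRu

Satisfiable (open branch found)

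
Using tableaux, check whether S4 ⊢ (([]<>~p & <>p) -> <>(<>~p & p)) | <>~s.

Tableau for the negation ~((([]<>~p & <>p) -> <>(<>~p & p)) | <>~s):
1. ~((([]<>~p & <>p) -> <>(<>~p & p)) | <>~s), w0
2. ~(([]<>~p & <>p) -> <>(<>~p & p)), w0
3. ~<>~s, w0
4. []<>~p & <>p, w0
5. ~<>(<>~p & p), w0
6. []<>~p, w0
7. <>p, w0
8. s, w0
9. ~(<>~p & p), w0
10. <>~p, w0
11. ~p, w0
12. p, w1
13. s, w1
14. ~(<>~p & p), w1
15. <>~p, w1
16. ~<>~p, w1
17. ~p, w2
18. s, w2
19. ~(<>~p & p), w2
20. <>~p, w2
21. ~p, w3
22. s, w3
23. ~(<>~p & p), w3
24. <>~p, w3
25. p, w3
Accessibility: w0Rw0, w0Rw1, w0Rw2, w0Rw3, w1Rw1, w1Rw3, w2Rw2, w3Rw3
Branch closes: p and ~p both at w3.
All branches of the negation close; one closing branch shown above.

Valid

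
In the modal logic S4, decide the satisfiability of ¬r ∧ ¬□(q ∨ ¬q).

1. ¬r ∧ ¬□(q ∨ ¬q), 0
2. ¬r, 0   [∧-rule on 1]
3. ¬□(q ∨ ¬q), 0   [∧-rule on 1]
4. ¬(q ∨ ¬q), 1   [¬□-rule on 3: fresh world 1, 0R1]
5. ¬q, 1   [¬∨-rule on 4]
6. q, 1   [¬∨-rule on 4]
Accessibility: 0R0, 0R1, 1R1
Branch closes: q and ¬q both at 1.
Every branch closes; the branch above is one of them.

No, unsatisfiable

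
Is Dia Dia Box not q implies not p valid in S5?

Tableau for the negation not (Dia Dia Box not q implies not p):
1. not (Dia Dia Box not q implies not p), 0
2. Dia Dia Box not q, 0
3. p, 0
4. Dia Box not q, 1
5. Box not q, 2
6. not q, 0
7. not q, 1
8. not q, 2
Accessibility: 0R0, 0R1, 0R2, 1R0, 1R1, 1R2, 2R0, 2R1, 2R2
The negation has an open branch (countermodel exists).

No, not valid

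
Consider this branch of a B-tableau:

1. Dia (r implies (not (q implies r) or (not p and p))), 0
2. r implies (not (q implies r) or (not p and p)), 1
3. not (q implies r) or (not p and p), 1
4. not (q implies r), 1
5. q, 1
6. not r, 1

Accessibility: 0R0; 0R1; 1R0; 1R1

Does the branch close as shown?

Not closed

There is no literal clash: for every atom and world, at most one sign appears.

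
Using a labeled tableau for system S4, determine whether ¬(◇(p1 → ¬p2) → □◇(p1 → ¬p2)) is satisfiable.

1. ¬(◇(p1 → ¬p2) → □◇(p1 → ¬p2)), u
2. ◇(p1 → ¬p2), u   [¬→-rule on 1]
3. ¬□◇(p1 → ¬p2), u   [¬→-rule on 1]
4. p1 → ¬p2, v   [◇-rule on 2: fresh world v, uRv]
5. ¬p2, v   [→-rule on 4 (branches; this branch)]
6. ¬◇(p1 → ¬p2), w   [¬□-rule on 3: fresh world w, uRw]
7. ¬(p1 → ¬p2), w   [¬◇-rule on 6 via wRw]
8. p1, w   [¬→-rule on 7]
9. p2, w   [¬→-rule on 7]
Accessibility: uRu, uRv, uRw, vRv, wRw

Satisfiable (open branch found)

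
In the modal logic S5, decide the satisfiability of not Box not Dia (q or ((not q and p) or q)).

1. not Box not Dia (q or ((not q and p) or q)), 0
2. Dia (q or ((not q and p) or q)), 1
3. q or ((not q and p) or q), 2
4. (not q and p) or q, 2
5. q, 2
Accessibility: 0R0, 0R1, 0R2, 1R0, 1R1, 1R2, 2R0, 2R1, 2R2

Satisfiable (open branch found)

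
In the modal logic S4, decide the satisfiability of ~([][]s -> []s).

1. ~([][]s -> []s), 0
2. [][]s, 0
3. ~[]s, 0
4. []s, 0
5. s, 0
6. ~s, 1
7. []s, 1
8. s, 1
Accessibility: 0R0, 0R1, 1R1
Branch closes: s and ~s both at 1.
Every branch closes; the branch above is one of them.

No, unsatisfiable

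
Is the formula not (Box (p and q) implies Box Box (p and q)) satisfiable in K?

1. not (Box (p and q) implies Box Box (p and q)), w0
2. Box (p and q), w0   [neg-implies-rule on 1]
3. not Box Box (p and q), w0   [neg-implies-rule on 1]
4. not Box (p and q), w1   [neg-Box-rule on 3: fresh world w1, w0Rw1]
5. p and q, w1   [Box-rule on 2 via w0Rw1]
6. p, w1   [and-rule on 5]
7. q, w1   [and-rule on 5]
8. not (p and q), w2   [neg-Box-rule on 4: fresh world w2, w1Rw2]
9. not q, w2   [neg-and-rule on 8 (branches; this branch)]
Accessibility: w0Rw1, w1Rw2

Yes, satisfiable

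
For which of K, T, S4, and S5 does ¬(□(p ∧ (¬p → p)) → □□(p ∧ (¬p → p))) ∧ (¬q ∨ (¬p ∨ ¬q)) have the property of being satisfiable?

K, T

S4-tableau for the formula:
1. ¬(□(p ∧ (¬p → p)) → □□(p ∧ (¬p → p))) ∧ (¬q ∨ (¬p ∨ ¬q)), w0
2. ¬(□(p ∧ (¬p → p)) → □□(p ∧ (¬p → p))), w0   [∧-rule on 1]
3. ¬q ∨ (¬p ∨ ¬q), w0   [∧-rule on 1]
4. □(p ∧ (¬p → p)), w0   [¬→-rule on 2]
5. ¬□□(p ∧ (¬p → p)), w0   [¬→-rule on 2]
6. p ∧ (¬p → p), w0   [□-rule on 4 via w0Rw0]
7. p, w0   [∧-rule on 6]
8. ¬p → p, w0   [∧-rule on 6]
9. ¬p ∨ ¬q, w0   [∨-rule on 3 (branches; this branch)]
10. ¬q, w0   [∨-rule on 9 (branches; this branch)]
11. ¬□(p ∧ (¬p → p)), w1   [¬□-rule on 5: fresh world w1, w0Rw1]
12. p ∧ (¬p → p), w1   [□-rule on 4 via w0Rw1]
13. p, w1   [∧-rule on 12]
14. ¬p → p, w1   [∧-rule on 12]
15. ¬(p ∧ (¬p → p)), w2   [¬□-rule on 11: fresh world w2, w1Rw2]
16. p ∧ (¬p → p), w2   [□-rule on 4 via w0Rw2]
17. p, w2   [∧-rule on 16]
18. ¬p → p, w2   [∧-rule on 16]
19. ¬(¬p → p), w2   [¬∧-rule on 15 (branches; this branch)]
20. ¬p, w2   [¬→-rule on 19]
Accessibility: w0Rw0, w0Rw1, w0Rw2, w1Rw1, w1Rw2, w2Rw2
Branch closes: p and ¬p both at w2.
Every branch closes (one shown): unsatisfiable in S4, hence also in S5 (every S5-frame is an S4-frame).
T-tableau for the formula:
1. ¬(□(p ∧ (¬p → p)) → □□(p ∧ (¬p → p))) ∧ (¬q ∨ (¬p ∨ ¬q)), w0
2. ¬(□(p ∧ (¬p → p)) → □□(p ∧ (¬p → p))), w0   [∧-rule on 1]
3. ¬q ∨ (¬p ∨ ¬q), w0   [∧-rule on 1]
4. □(p ∧ (¬p → p)), w0   [¬→-rule on 2]
5. ¬□□(p ∧ (¬p → p)), w0   [¬→-rule on 2]
6. p ∧ (¬p → p), w0   [□-rule on 4 via w0Rw0]
7. p, w0   [∧-rule on 6]
8. ¬p → p, w0   [∧-rule on 6]
9. ¬p ∨ ¬q, w0   [∨-rule on 3 (branches; this branch)]
10. ¬q, w0   [∨-rule on 9 (branches; this branch)]
11. ¬□(p ∧ (¬p → p)), w1   [¬□-rule on 5: fresh world w1, w0Rw1]
12. p ∧ (¬p → p), w1   [□-rule on 4 via w0Rw1]
13. p, w1   [∧-rule on 12]
14. ¬p → p, w1   [∧-rule on 12]
15. ¬(p ∧ (¬p → p)), w2   [¬□-rule on 11: fresh world w2, w1Rw2]
16. ¬(¬p → p), w2   [¬∧-rule on 15 (branches; this branch)]
17. ¬p, w2   [¬→-rule on 16]
Accessibility: w0Rw0, w0Rw1, w1Rw1, w1Rw2, w2Rw2
Complete open branch: satisfiable in T, hence also in K (this T-model is also a K-model).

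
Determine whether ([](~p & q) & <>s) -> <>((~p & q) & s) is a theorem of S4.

Yes, valid

Tableau for the negation ~(([](~p & q) & <>s) -> <>((~p & q) & s)):
1. ~(([](~p & q) & <>s) -> <>((~p & q) & s)), w0
2. [](~p & q) & <>s, w0   [~->-rule on 1]
3. ~<>((~p & q) & s), w0   [~->-rule on 1]
4. [](~p & q), w0   [&-rule on 2]
5. <>s, w0   [&-rule on 2]
6. ~((~p & q) & s), w0   [~<>-rule on 3 via w0Rw0]
7. ~p & q, w0   [[]-rule on 4 via w0Rw0]
8. ~p, w0   [&-rule on 7]
9. q, w0   [&-rule on 7]
10. ~s, w0   [~&-rule on 6 (branches; this branch)]
11. s, w1   [<>-rule on 5: fresh world w1, w0Rw1]
12. ~((~p & q) & s), w1   [~<>-rule on 3 via w0Rw1]
13. ~p & q, w1   [[]-rule on 4 via w0Rw1]
14. ~p, w1   [&-rule on 13]
15. q, w1   [&-rule on 13]
16. ~(~p & q), w1   [~&-rule on 12 (branches; this branch)]
17. ~q, w1   [~&-rule on 16 (branches; this branch)]
Accessibility: w0Rw0, w0Rw1, w1Rw1
Branch closes: q and ~q both at w1.
Every branch of the negation's tableau closes; the branch above is one of them.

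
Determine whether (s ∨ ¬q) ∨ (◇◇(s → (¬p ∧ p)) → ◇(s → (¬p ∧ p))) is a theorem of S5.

Tableau for the negation ¬((s ∨ ¬q) ∨ (◇◇(s → (¬p ∧ p)) → ◇(s → (¬p ∧ p)))):
1. ¬((s ∨ ¬q) ∨ (◇◇(s → (¬p ∧ p)) → ◇(s → (¬p ∧ p)))), u
2. ¬(s ∨ ¬q), u   [¬∨-rule on 1]
3. ¬(◇◇(s → (¬p ∧ p)) → ◇(s → (¬p ∧ p))), u   [¬∨-rule on 1]
4. ¬s, u   [¬∨-rule on 2]
5. q, u   [¬∨-rule on 2]
6. ◇◇(s → (¬p ∧ p)), u   [¬→-rule on 3]
7. ¬◇(s → (¬p ∧ p)), u   [¬→-rule on 3]
8. ¬(s → (¬p ∧ p)), u   [¬◇-rule on 7 via uRu]
9. s, u   [¬→-rule on 8]
10. ¬(¬p ∧ p), u   [¬→-rule on 8]
Accessibility: uRu
Branch closes: s and ¬s both at u.
All branches of the negation close; one closing branch shown above.

Valid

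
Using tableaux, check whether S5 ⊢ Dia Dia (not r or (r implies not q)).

Not valid

Tableau for the negation not Dia Dia (not r or (r implies not q)):
1. not Dia Dia (not r or (r implies not q)), 0
2. not Dia (not r or (r implies not q)), 0   [neg-Dia-rule on 1 via 0R0]
3. not (not r or (r implies not q)), 0   [neg-Dia-rule on 2 via 0R0]
4. r, 0   [neg-or-rule on 3]
5. not (r implies not q), 0   [neg-or-rule on 3]
6. q, 0   [neg-implies-rule on 5]
Accessibility: 0R0
The negation has an open branch (countermodel exists).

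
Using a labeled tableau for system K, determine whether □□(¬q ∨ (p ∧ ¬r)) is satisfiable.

1. □□(¬q ∨ (p ∧ ¬r)), u

Satisfiable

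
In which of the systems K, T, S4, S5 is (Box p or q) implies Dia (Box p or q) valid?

T, S4, S5

K-tableau for the negation not ((Box p or q) implies Dia (Box p or q)):
1. not ((Box p or q) implies Dia (Box p or q)), 0
2. Box p or q, 0   [neg-implies-rule on 1]
3. not Dia (Box p or q), 0   [neg-implies-rule on 1]
4. q, 0   [or-rule on 2 (branches; this branch)]
Complete open branch: countermodel on a K-frame, so not valid in K.
T-tableau for the negation not ((Box p or q) implies Dia (Box p or q)):
1. not ((Box p or q) implies Dia (Box p or q)), 0
2. Box p or q, 0   [neg-implies-rule on 1]
3. not Dia (Box p or q), 0   [neg-implies-rule on 1]
4. not (Box p or q), 0   [neg-Dia-rule on 3 via 0R0]
5. not Box p, 0   [neg-or-rule on 4]
6. not q, 0   [neg-or-rule on 4]
7. Box p, 0   [or-rule on 2 (branches; this branch)]
8. p, 0   [Box-rule on 7 via 0R0]
9. not p, 1   [neg-Box-rule on 5: fresh world 1, 0R1]
10. not (Box p or q), 1   [neg-Dia-rule on 3 via 0R1]
11. not Box p, 1   [neg-or-rule on 10]
12. not q, 1   [neg-or-rule on 10]
13. p, 1   [Box-rule on 7 via 0R1]
Accessibility: 0R0, 0R1, 1R1
Branch closes: p and not p both at 1.
Every branch closes (one shown): valid in T, hence also in S4, S5 (every theorem of T is a theorem of S4 and S5).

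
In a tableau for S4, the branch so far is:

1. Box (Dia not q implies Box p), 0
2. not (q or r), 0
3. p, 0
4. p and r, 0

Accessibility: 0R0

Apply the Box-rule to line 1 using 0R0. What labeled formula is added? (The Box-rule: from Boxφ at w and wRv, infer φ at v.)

Dia not q implies Box p, 0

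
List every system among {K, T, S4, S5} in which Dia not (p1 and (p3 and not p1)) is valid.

T-tableau for the negation not Dia not (p1 and (p3 and not p1)):
1. not Dia not (p1 and (p3 and not p1)), u
2. p1 and (p3 and not p1), u
3. p1, u
4. p3 and not p1, u
5. p3, u
6. not p1, u
Accessibility: uRu
Branch closes: p1 and not p1 both at u.
Every branch closes (one shown): valid in T, hence also in S4, S5 (every theorem of T is a theorem of S4 and S5).
K-tableau for the negation not Dia not (p1 and (p3 and not p1)):
1. not Dia not (p1 and (p3 and not p1)), u
Complete open branch: countermodel on a K-frame, so not valid in K.

T, S4, S5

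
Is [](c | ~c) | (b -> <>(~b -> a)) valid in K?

Yes, valid

Tableau for the negation ~([](c | ~c) | (b -> <>(~b -> a))):
1. ~([](c | ~c) | (b -> <>(~b -> a))), 0
2. ~[](c | ~c), 0
3. ~(b -> <>(~b -> a)), 0
4. b, 0
5. ~<>(~b -> a), 0
6. ~(c | ~c), 1
7. ~c, 1
8. c, 1
Accessibility: 0R1
Branch closes: c and ~c both at 1.
All branches of the negation close; one closing branch shown above.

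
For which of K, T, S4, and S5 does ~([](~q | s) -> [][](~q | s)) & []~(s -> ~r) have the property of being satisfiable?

K, T

T-tableau for the formula:
1. ~([](~q | s) -> [][](~q | s)) & []~(s -> ~r), 0
2. ~([](~q | s) -> [][](~q | s)), 0   [&-rule on 1]
3. []~(s -> ~r), 0   [&-rule on 1]
4. [](~q | s), 0   [~->-rule on 2]
5. ~[][](~q | s), 0   [~->-rule on 2]
6. ~(s -> ~r), 0   [[]-rule on 3 via 0R0]
7. s, 0   [~->-rule on 6]
8. r, 0   [~->-rule on 6]
9. ~q | s, 0   [[]-rule on 4 via 0R0]
10. ~[](~q | s), 1   [~[]-rule on 5: fresh world 1, 0R1]
11. ~(s -> ~r), 1   [[]-rule on 3 via 0R1]
12. s, 1   [~->-rule on 11]
13. r, 1   [~->-rule on 11]
14. ~q | s, 1   [[]-rule on 4 via 0R1]
15. ~(~q | s), 2   [~[]-rule on 10: fresh world 2, 1R2]
16. q, 2   [~|-rule on 15]
17. ~s, 2   [~|-rule on 15]
Accessibility: 0R0, 0R1, 1R1, 1R2, 2R2
Complete open branch: satisfiable in T, hence also in K (this T-model is also a K-model).
S4-tableau for the formula:
1. ~([](~q | s) -> [][](~q | s)) & []~(s -> ~r), 0
2. ~([](~q | s) -> [][](~q | s)), 0   [&-rule on 1]
3. []~(s -> ~r), 0   [&-rule on 1]
4. [](~q | s), 0   [~->-rule on 2]
5. ~[][](~q | s), 0   [~->-rule on 2]
6. ~(s -> ~r), 0   [[]-rule on 3 via 0R0]
7. s, 0   [~->-rule on 6]
8. r, 0   [~->-rule on 6]
9. ~q | s, 0   [[]-rule on 4 via 0R0]
10. ~[](~q | s), 1   [~[]-rule on 5: fresh world 1, 0R1]
11. ~(s -> ~r), 1   [[]-rule on 3 via 0R1]
12. s, 1   [~->-rule on 11]
13. r, 1   [~->-rule on 11]
14. ~q | s, 1   [[]-rule on 4 via 0R1]
15. ~(~q | s), 2   [~[]-rule on 10: fresh world 2, 1R2]
16. q, 2   [~|-rule on 15]
17. ~s, 2   [~|-rule on 15]
18. ~(s -> ~r), 2   [[]-rule on 3 via 0R2]
19. s, 2   [~->-rule on 18]
20. r, 2   [~->-rule on 18]
Accessibility: 0R0, 0R1, 0R2, 1R1, 1R2, 2R2
Branch closes: s and ~s both at 2.
Every branch closes (one shown): unsatisfiable in S4, hence also in S5 (every S5-frame is an S4-frame).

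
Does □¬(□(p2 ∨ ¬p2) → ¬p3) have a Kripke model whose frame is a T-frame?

1. □¬(□(p2 ∨ ¬p2) → ¬p3), w0
2. ¬(□(p2 ∨ ¬p2) → ¬p3), w0
3. □(p2 ∨ ¬p2), w0
4. p3, w0
5. p2 ∨ ¬p2, w0
6. ¬p2, w0
Accessibility: w0Rw0

Satisfiable (open branch found)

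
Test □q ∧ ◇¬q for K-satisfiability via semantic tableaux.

Unsatisfiable

1. □q ∧ ◇¬q, u
2. □q, u
3. ◇¬q, u
4. ¬q, v
5. q, v
Accessibility: uRv
Branch closes: q and ¬q both at v.
All branches of the tableau close; one closing branch shown above.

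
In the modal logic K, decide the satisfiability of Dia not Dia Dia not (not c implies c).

Satisfiable

1. Dia not Dia Dia not (not c implies c), w0
2. not Dia Dia not (not c implies c), w1   [Dia-rule on 1: fresh world w1, w0Rw1]
Accessibility: w0Rw1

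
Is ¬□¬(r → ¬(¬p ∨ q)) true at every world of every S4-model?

Tableau for the negation □¬(r → ¬(¬p ∨ q)):
1. □¬(r → ¬(¬p ∨ q)), w0
2. ¬(r → ¬(¬p ∨ q)), w0
3. r, w0
4. ¬p ∨ q, w0
5. q, w0
Accessibility: w0Rw0
The negation has an open branch (countermodel exists).

Not valid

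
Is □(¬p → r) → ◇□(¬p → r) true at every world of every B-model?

Yes, valid

Tableau for the negation ¬(□(¬p → r) → ◇□(¬p → r)):
1. ¬(□(¬p → r) → ◇□(¬p → r)), w0
2. □(¬p → r), w0   [¬→-rule on 1]
3. ¬◇□(¬p → r), w0   [¬→-rule on 1]
4. ¬p → r, w0   [□-rule on 2 via w0Rw0]
5. ¬□(¬p → r), w0   [¬◇-rule on 3 via w0Rw0]
6. r, w0   [→-rule on 4 (branches; this branch)]
7. ¬(¬p → r), w1   [¬□-rule on 5: fresh world w1, w0Rw1]
8. ¬p, w1   [¬→-rule on 7]
9. ¬r, w1   [¬→-rule on 7]
10. ¬p → r, w1   [□-rule on 2 via w0Rw1]
11. ¬□(¬p → r), w1   [¬◇-rule on 3 via w0Rw1]
12. r, w1   [→-rule on 10 (branches; this branch)]
Accessibility: w0Rw0, w0Rw1, w1Rw0, w1Rw1
Branch closes: r and ¬r both at w1.
All branches of the negation close; one closing branch shown above.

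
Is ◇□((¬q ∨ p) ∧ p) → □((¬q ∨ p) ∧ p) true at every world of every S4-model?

Invalid (countermodel exists)

Tableau for the negation ¬(◇□((¬q ∨ p) ∧ p) → □((¬q ∨ p) ∧ p)):
1. ¬(◇□((¬q ∨ p) ∧ p) → □((¬q ∨ p) ∧ p)), w0
2. ◇□((¬q ∨ p) ∧ p), w0   [¬→-rule on 1]
3. ¬□((¬q ∨ p) ∧ p), w0   [¬→-rule on 1]
4. □((¬q ∨ p) ∧ p), w1   [◇-rule on 2: fresh world w1, w0Rw1]
5. (¬q ∨ p) ∧ p, w1   [□-rule on 4 via w1Rw1]
6. ¬q ∨ p, w1   [∧-rule on 5]
7. p, w1   [∧-rule on 5]
8. ¬((¬q ∨ p) ∧ p), w2   [¬□-rule on 3: fresh world w2, w0Rw2]
9. ¬p, w2   [¬∧-rule on 8 (branches; this branch)]
Accessibility: w0Rw0, w0Rw1, w0Rw2, w1Rw1, w2Rw2
The negation has an open branch (countermodel exists).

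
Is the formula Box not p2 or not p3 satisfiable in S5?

1. Box not p2 or not p3, 0
2. not p3, 0
Accessibility: 0R0

Satisfiable (open branch found)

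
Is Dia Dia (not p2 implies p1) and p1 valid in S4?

Tableau for the negation not (Dia Dia (not p2 implies p1) and p1):
1. not (Dia Dia (not p2 implies p1) and p1), 0
2. not p1, 0   [neg-and-rule on 1 (branches; this branch)]
Accessibility: 0R0
The negation has an open branch (countermodel exists).

No, not valid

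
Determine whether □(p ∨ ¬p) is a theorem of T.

Valid

Tableau for the negation ¬□(p ∨ ¬p):
1. ¬□(p ∨ ¬p), 0
2. ¬(p ∨ ¬p), 1
3. ¬p, 1
4. p, 1
Accessibility: 0R0, 0R1, 1R1
Branch closes: p and ¬p both at 1.
All branches of the negation close; one closing branch shown above.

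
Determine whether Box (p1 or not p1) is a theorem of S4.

Tableau for the negation not Box (p1 or not p1):
1. not Box (p1 or not p1), w0
2. not (p1 or not p1), w1   [neg-Box-rule on 1: fresh world w1, w0Rw1]
3. not p1, w1   [neg-or-rule on 2]
4. p1, w1   [neg-or-rule on 2]
Accessibility: w0Rw0, w0Rw1, w1Rw1
Branch closes: p1 and not p1 both at w1.
Every branch of the negation's tableau closes; the branch above is one of them.

Valid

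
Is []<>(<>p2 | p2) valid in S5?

No, not valid

Tableau for the negation ~[]<>(<>p2 | p2):
1. ~[]<>(<>p2 | p2), u
2. ~<>(<>p2 | p2), v   [~[]-rule on 1: fresh world v, uRv]
3. ~(<>p2 | p2), u   [~<>-rule on 2 via vRu]
4. ~<>p2, u   [~|-rule on 3]
5. ~p2, u   [~|-rule on 3]
6. ~(<>p2 | p2), v   [~<>-rule on 2 via vRv]
7. ~<>p2, v   [~|-rule on 6]
8. ~p2, v   [~|-rule on 6]
Accessibility: uRu, uRv, vRu, vRv
The negation has an open branch (countermodel exists).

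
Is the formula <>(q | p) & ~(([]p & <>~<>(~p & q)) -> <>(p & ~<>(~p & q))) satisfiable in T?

1. <>(q | p) & ~(([]p & <>~<>(~p & q)) -> <>(p & ~<>(~p & q))), w0
2. <>(q | p), w0
3. ~(([]p & <>~<>(~p & q)) -> <>(p & ~<>(~p & q))), w0
4. []p & <>~<>(~p & q), w0
5. ~<>(p & ~<>(~p & q)), w0
6. []p, w0
7. <>~<>(~p & q), w0
8. ~(p & ~<>(~p & q)), w0
9. p, w0
10. <>(~p & q), w0
11. q | p, w1
12. ~(p & ~<>(~p & q)), w1
13. p, w1
14. <>(~p & q), w1
15. ~<>(~p & q), w2
16. ~(p & ~<>(~p & q)), w2
17. p, w2
18. ~(~p & q), w2
19. <>(~p & q), w2
20. ~q, w2
21. ~p & q, w3
22. ~p, w3
23. q, w3
24. ~(p & ~<>(~p & q)), w3
25. p, w3
Accessibility: w0Rw0, w0Rw1, w0Rw2, w0Rw3, w1Rw1, w2Rw2, w3Rw3
Branch closes: p and ~p both at w3.
Every branch closes; the branch above is one of them.

No, unsatisfiable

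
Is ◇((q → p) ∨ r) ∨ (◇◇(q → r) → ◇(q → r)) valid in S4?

Yes, valid

Tableau for the negation ¬(◇((q → p) ∨ r) ∨ (◇◇(q → r) → ◇(q → r))):
1. ¬(◇((q → p) ∨ r) ∨ (◇◇(q → r) → ◇(q → r))), w0
2. ¬◇((q → p) ∨ r), w0
3. ¬(◇◇(q → r) → ◇(q → r)), w0
4. ◇◇(q → r), w0
5. ¬◇(q → r), w0
6. ¬((q → p) ∨ r), w0
7. ¬(q → p), w0
8. ¬r, w0
9. q, w0
10. ¬p, w0
11. ¬(q → r), w0
12. ◇(q → r), w1
13. ¬((q → p) ∨ r), w1
14. ¬(q → p), w1
15. ¬r, w1
16. q, w1
17. ¬p, w1
18. ¬(q → r), w1
19. q → r, w2
20. ¬((q → p) ∨ r), w2
21. ¬(q → p), w2
22. ¬r, w2
23. q, w2
24. ¬p, w2
25. ¬(q → r), w2
26. r, w2
Accessibility: w0Rw0, w0Rw1, w0Rw2, w1Rw1, w1Rw2, w2Rw2
Branch closes: r and ¬r both at w2.
Every branch of the negation's tableau closes; the branch above is one of them.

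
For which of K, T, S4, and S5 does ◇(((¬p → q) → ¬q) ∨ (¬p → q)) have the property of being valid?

T, S4, S5

T-tableau for the negation ¬◇(((¬p → q) → ¬q) ∨ (¬p → q)):
1. ¬◇(((¬p → q) → ¬q) ∨ (¬p → q)), w0
2. ¬(((¬p → q) → ¬q) ∨ (¬p → q)), w0
3. ¬((¬p → q) → ¬q), w0
4. ¬(¬p → q), w0
5. ¬p → q, w0
6. q, w0
7. ¬p, w0
8. ¬q, w0
Accessibility: w0Rw0
Branch closes: q and ¬q both at w0.
Every branch closes (one shown): valid in T, hence also in S4, S5 (every theorem of T is a theorem of S4 and S5).
K-tableau for the negation ¬◇(((¬p → q) → ¬q) ∨ (¬p → q)):
1. ¬◇(((¬p → q) → ¬q) ∨ (¬p → q)), w0
Complete open branch: countermodel on a K-frame, so not valid in K.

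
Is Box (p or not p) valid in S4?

Valid in S4

Tableau for the negation not Box (p or not p):
1. not Box (p or not p), w0
2. not (p or not p), w1   [neg-Box-rule on 1: fresh world w1, w0Rw1]
3. not p, w1   [neg-or-rule on 2]
4. p, w1   [neg-or-rule on 2]
Accessibility: w0Rw0, w0Rw1, w1Rw1
Branch closes: p and not p both at w1.
Every branch of the negation's tableau closes; the branch above is one of them.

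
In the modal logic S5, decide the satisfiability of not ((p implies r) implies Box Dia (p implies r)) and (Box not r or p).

Unsatisfiable (every branch closes)

1. not ((p implies r) implies Box Dia (p implies r)) and (Box not r or p), w0
2. not ((p implies r) implies Box Dia (p implies r)), w0
3. Box not r or p, w0
4. p implies r, w0
5. not Box Dia (p implies r), w0
6. Box not r, w0
7. not r, w0
8. not p, w0
9. not Dia (p implies r), w1
10. not r, w1
11. not (p implies r), w0
12. p, w0
Accessibility: w0Rw0, w0Rw1, w1Rw0, w1Rw1
Branch closes: p and not p both at w0.
All branches of the tableau close; one closing branch shown above.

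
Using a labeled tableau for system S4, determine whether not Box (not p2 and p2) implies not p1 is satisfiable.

1. not Box (not p2 and p2) implies not p1, 0
2. not p1, 0
Accessibility: 0R0

Satisfiable (open branch found)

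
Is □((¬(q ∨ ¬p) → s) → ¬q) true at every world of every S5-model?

Tableau for the negation ¬□((¬(q ∨ ¬p) → s) → ¬q):
1. ¬□((¬(q ∨ ¬p) → s) → ¬q), w0
2. ¬((¬(q ∨ ¬p) → s) → ¬q), w1
3. ¬(q ∨ ¬p) → s, w1
4. q, w1
5. s, w1
Accessibility: w0Rw0, w0Rw1, w1Rw0, w1Rw1
The negation has an open branch (countermodel exists).

Invalid (countermodel exists)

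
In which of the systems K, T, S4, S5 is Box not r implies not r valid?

K-tableau for the negation not (Box not r implies not r):
1. not (Box not r implies not r), u
2. Box not r, u   [neg-implies-rule on 1]
3. r, u   [neg-implies-rule on 1]
Complete open branch: countermodel on a K-frame, so not valid in K.
T-tableau for the negation not (Box not r implies not r):
1. not (Box not r implies not r), u
2. Box not r, u   [neg-implies-rule on 1]
3. r, u   [neg-implies-rule on 1]
4. not r, u   [Box-rule on 2 via uRu]
Accessibility: uRu
Branch closes: r and not r both at u.
Every branch closes (one shown): valid in T, hence also in S4, S5 (every theorem of T is a theorem of S4 and S5).

T, S4, S5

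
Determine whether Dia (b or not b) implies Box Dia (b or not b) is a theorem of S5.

Tableau for the negation not (Dia (b or not b) implies Box Dia (b or not b)):
1. not (Dia (b or not b) implies Box Dia (b or not b)), u
2. Dia (b or not b), u
3. not Box Dia (b or not b), u
4. b or not b, v
5. not b, v
6. not Dia (b or not b), w
7. not (b or not b), u
8. not b, u
9. b, u
Accessibility: uRu, uRv, uRw, vRu, vRv, vRw, wRu, wRv, wRw
Branch closes: b and not b both at u.
Every branch of the negation's tableau closes; the branch above is one of them.

Valid in S5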